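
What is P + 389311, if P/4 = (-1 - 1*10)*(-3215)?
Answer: 530771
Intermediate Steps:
P = 141460 (P = 4*((-1 - 1*10)*(-3215)) = 4*((-1 - 10)*(-3215)) = 4*(-11*(-3215)) = 4*35365 = 141460)
P + 389311 = 141460 + 389311 = 530771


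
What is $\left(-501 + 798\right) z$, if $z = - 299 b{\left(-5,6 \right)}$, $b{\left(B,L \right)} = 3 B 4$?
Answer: $5328180$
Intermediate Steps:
$b{\left(B,L \right)} = 12 B$
$z = 17940$ ($z = - 299 \cdot 12 \left(-5\right) = \left(-299\right) \left(-60\right) = 17940$)
$\left(-501 + 798\right) z = \left(-501 + 798\right) 17940 = 297 \cdot 17940 = 5328180$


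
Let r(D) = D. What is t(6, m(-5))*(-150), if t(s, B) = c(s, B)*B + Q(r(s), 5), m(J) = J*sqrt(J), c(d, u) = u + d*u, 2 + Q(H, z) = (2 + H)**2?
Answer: 121950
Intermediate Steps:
Q(H, z) = -2 + (2 + H)**2
m(J) = J**(3/2)
t(s, B) = -2 + (2 + s)**2 + B**2*(1 + s) (t(s, B) = (B*(1 + s))*B + (-2 + (2 + s)**2) = B**2*(1 + s) + (-2 + (2 + s)**2) = -2 + (2 + s)**2 + B**2*(1 + s))
t(6, m(-5))*(-150) = (-2 + (2 + 6)**2 + ((-5)**(3/2))**2*(1 + 6))*(-150) = (-2 + 8**2 + (-5*I*sqrt(5))**2*7)*(-150) = (-2 + 64 - 125*7)*(-150) = (-2 + 64 - 875)*(-150) = -813*(-150) = 121950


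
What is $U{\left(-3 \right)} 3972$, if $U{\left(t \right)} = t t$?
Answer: $35748$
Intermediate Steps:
$U{\left(t \right)} = t^{2}$
$U{\left(-3 \right)} 3972 = \left(-3\right)^{2} \cdot 3972 = 9 \cdot 3972 = 35748$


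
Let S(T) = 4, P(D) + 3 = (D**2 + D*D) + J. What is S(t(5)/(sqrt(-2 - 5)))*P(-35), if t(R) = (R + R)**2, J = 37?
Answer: 9936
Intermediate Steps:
t(R) = 4*R**2 (t(R) = (2*R)**2 = 4*R**2)
P(D) = 34 + 2*D**2 (P(D) = -3 + ((D**2 + D*D) + 37) = -3 + ((D**2 + D**2) + 37) = -3 + (2*D**2 + 37) = -3 + (37 + 2*D**2) = 34 + 2*D**2)
S(t(5)/(sqrt(-2 - 5)))*P(-35) = 4*(34 + 2*(-35)**2) = 4*(34 + 2*1225) = 4*(34 + 2450) = 4*2484 = 9936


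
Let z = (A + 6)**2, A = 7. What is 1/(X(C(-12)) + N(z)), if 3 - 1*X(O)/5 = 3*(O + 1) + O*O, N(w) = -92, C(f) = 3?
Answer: -1/182 ≈ -0.0054945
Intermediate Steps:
z = 169 (z = (7 + 6)**2 = 13**2 = 169)
X(O) = -15*O - 5*O**2 (X(O) = 15 - 5*(3*(O + 1) + O*O) = 15 - 5*(3*(1 + O) + O**2) = 15 - 5*((3 + 3*O) + O**2) = 15 - 5*(3 + O**2 + 3*O) = 15 + (-15 - 15*O - 5*O**2) = -15*O - 5*O**2)
1/(X(C(-12)) + N(z)) = 1/(-5*3*(3 + 3) - 92) = 1/(-5*3*6 - 92) = 1/(-90 - 92) = 1/(-182) = -1/182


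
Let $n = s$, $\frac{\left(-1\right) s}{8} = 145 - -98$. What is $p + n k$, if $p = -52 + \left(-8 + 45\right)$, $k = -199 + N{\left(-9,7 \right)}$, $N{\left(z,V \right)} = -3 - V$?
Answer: $406281$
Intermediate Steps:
$s = -1944$ ($s = - 8 \left(145 - -98\right) = - 8 \left(145 + 98\right) = \left(-8\right) 243 = -1944$)
$n = -1944$
$k = -209$ ($k = -199 - 10 = -209$)
$p = -15$ ($p = -52 + 37 = -15$)
$p + n k = -15 - -406296 = -15 + 406296 = 406281$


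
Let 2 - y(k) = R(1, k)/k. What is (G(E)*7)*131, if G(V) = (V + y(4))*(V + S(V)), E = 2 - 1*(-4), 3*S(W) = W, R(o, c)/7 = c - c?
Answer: 58688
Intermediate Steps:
R(o, c) = 0 (R(o, c) = 7*(c - c) = 7*0 = 0)
S(W) = W/3
E = 6 (E = 2 + 4 = 6)
y(k) = 2 (y(k) = 2 - 0/k = 2 - 1*0 = 2 + 0 = 2)
G(V) = 4*V*(2 + V)/3 (G(V) = (V + 2)*(V + V/3) = (2 + V)*(4*V/3) = 4*V*(2 + V)/3)
(G(E)*7)*131 = (((4/3)*6*(2 + 6))*7)*131 = (((4/3)*6*8)*7)*131 = (64*7)*131 = 448*131 = 58688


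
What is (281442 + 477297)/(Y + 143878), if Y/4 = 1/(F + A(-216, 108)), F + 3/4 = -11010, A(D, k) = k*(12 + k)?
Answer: 5915887983/1121816782 ≈ 5.2735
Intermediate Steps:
F = -44043/4 (F = -¾ - 11010 = -44043/4 ≈ -11011.)
Y = 16/7797 (Y = 4/(-44043/4 + 108*(12 + 108)) = 4/(-44043/4 + 108*120) = 4/(-44043/4 + 12960) = 4/(7797/4) = 4*(4/7797) = 16/7797 ≈ 0.0020521)
(281442 + 477297)/(Y + 143878) = (281442 + 477297)/(16/7797 + 143878) = 758739/(1121816782/7797) = 758739*(7797/1121816782) = 5915887983/1121816782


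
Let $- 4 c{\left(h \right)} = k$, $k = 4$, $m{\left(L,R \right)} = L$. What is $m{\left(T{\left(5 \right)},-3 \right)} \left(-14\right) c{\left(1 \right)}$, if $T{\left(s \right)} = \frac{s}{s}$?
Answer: $14$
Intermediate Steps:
$T{\left(s \right)} = 1$
$c{\left(h \right)} = -1$ ($c{\left(h \right)} = \left(- \frac{1}{4}\right) 4 = -1$)
$m{\left(T{\left(5 \right)},-3 \right)} \left(-14\right) c{\left(1 \right)} = 1 \left(-14\right) \left(-1\right) = \left(-14\right) \left(-1\right) = 14$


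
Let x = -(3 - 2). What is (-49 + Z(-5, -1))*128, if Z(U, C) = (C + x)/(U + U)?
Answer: -31232/5 ≈ -6246.4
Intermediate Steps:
x = -1 (x = -1*1 = -1)
Z(U, C) = (-1 + C)/(2*U) (Z(U, C) = (C - 1)/(U + U) = (-1 + C)/((2*U)) = (-1 + C)*(1/(2*U)) = (-1 + C)/(2*U))
(-49 + Z(-5, -1))*128 = (-49 + (½)*(-1 - 1)/(-5))*128 = (-49 + (½)*(-⅕)*(-2))*128 = (-49 + ⅕)*128 = -244/5*128 = -31232/5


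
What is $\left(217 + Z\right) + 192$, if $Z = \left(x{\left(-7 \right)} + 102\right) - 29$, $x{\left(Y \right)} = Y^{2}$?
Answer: $531$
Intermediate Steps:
$Z = 122$ ($Z = \left(\left(-7\right)^{2} + 102\right) - 29 = \left(49 + 102\right) - 29 = 151 - 29 = 122$)
$\left(217 + Z\right) + 192 = \left(217 + 122\right) + 192 = 339 + 192 = 531$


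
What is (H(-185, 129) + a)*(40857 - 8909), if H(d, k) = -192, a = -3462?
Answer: -116737992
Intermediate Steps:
(H(-185, 129) + a)*(40857 - 8909) = (-192 - 3462)*(40857 - 8909) = -3654*31948 = -116737992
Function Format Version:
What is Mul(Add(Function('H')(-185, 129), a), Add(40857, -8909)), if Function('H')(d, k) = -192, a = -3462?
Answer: -116737992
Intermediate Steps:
Mul(Add(Function('H')(-185, 129), a), Add(40857, -8909)) = Mul(Add(-192, -3462), Add(40857, -8909)) = Mul(-3654, 31948) = -116737992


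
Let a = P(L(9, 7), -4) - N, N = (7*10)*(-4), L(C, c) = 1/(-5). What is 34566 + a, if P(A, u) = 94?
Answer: 34940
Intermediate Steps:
L(C, c) = -1/5
N = -280 (N = 70*(-4) = -280)
a = 374 (a = 94 - 1*(-280) = 94 + 280 = 374)
34566 + a = 34566 + 374 = 34940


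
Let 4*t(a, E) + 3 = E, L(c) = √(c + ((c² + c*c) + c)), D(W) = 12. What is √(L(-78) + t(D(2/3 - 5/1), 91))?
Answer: √(22 + 2*√3003) ≈ 11.472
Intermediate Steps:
L(c) = √(2*c + 2*c²) (L(c) = √(c + ((c² + c²) + c)) = √(c + (2*c² + c)) = √(c + (c + 2*c²)) = √(2*c + 2*c²))
t(a, E) = -¾ + E/4
√(L(-78) + t(D(2/3 - 5/1), 91)) = √(√2*√(-78*(1 - 78)) + (-¾ + (¼)*91)) = √(√2*√(-78*(-77)) + (-¾ + 91/4)) = √(√2*√6006 + 22) = √(2*√3003 + 22) = √(22 + 2*√3003)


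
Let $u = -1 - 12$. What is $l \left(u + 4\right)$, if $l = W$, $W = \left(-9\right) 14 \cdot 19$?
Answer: $21546$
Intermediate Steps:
$u = -13$ ($u = -1 - 12 = -13$)
$W = -2394$ ($W = \left(-126\right) 19 = -2394$)
$l = -2394$
$l \left(u + 4\right) = - 2394 \left(-13 + 4\right) = \left(-2394\right) \left(-9\right) = 21546$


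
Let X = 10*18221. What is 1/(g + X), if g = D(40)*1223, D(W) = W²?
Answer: 1/2139010 ≈ 4.6751e-7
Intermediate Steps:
X = 182210
g = 1956800 (g = 40²*1223 = 1600*1223 = 1956800)
1/(g + X) = 1/(1956800 + 182210) = 1/2139010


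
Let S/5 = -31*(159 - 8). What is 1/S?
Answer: -1/23405 ≈ -4.2726e-5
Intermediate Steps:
S = -23405 (S = 5*(-31*(159 - 8)) = 5*(-31*151) = 5*(-4681) = -23405)
1/S = 1/(-23405) = -1/23405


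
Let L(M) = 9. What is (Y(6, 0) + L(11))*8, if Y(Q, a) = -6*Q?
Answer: -216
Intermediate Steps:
(Y(6, 0) + L(11))*8 = (-6*6 + 9)*8 = (-36 + 9)*8 = -27*8 = -216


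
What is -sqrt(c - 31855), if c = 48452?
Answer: -sqrt(16597) ≈ -128.83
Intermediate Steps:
-sqrt(c - 31855) = -sqrt(48452 - 31855) = -sqrt(16597)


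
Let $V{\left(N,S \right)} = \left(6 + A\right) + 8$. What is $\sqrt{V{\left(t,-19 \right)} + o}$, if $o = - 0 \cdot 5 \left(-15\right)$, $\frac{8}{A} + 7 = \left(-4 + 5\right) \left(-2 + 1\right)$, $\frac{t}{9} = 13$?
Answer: $\sqrt{13} \approx 3.6056$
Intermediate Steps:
$t = 117$ ($t = 9 \cdot 13 = 117$)
$A = -1$ ($A = \frac{8}{-7 + \left(-4 + 5\right) \left(-2 + 1\right)} = \frac{8}{-7 + 1 \left(-1\right)} = \frac{8}{-7 - 1} = \frac{8}{-8} = 8 \left(- \frac{1}{8}\right) = -1$)
$V{\left(N,S \right)} = 13$ ($V{\left(N,S \right)} = \left(6 - 1\right) + 8 = 5 + 8 = 13$)
$o = 0$ ($o = - 0 \left(-15\right) = \left(-1\right) 0 = 0$)
$\sqrt{V{\left(t,-19 \right)} + o} = \sqrt{13 + 0} = \sqrt{13}$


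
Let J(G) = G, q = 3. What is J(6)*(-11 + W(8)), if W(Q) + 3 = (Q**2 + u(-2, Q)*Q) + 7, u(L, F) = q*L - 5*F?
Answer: -1866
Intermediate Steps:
u(L, F) = -5*F + 3*L (u(L, F) = 3*L - 5*F = -5*F + 3*L)
W(Q) = 4 + Q**2 + Q*(-6 - 5*Q) (W(Q) = -3 + ((Q**2 + (-5*Q + 3*(-2))*Q) + 7) = -3 + ((Q**2 + (-5*Q - 6)*Q) + 7) = -3 + ((Q**2 + (-6 - 5*Q)*Q) + 7) = -3 + ((Q**2 + Q*(-6 - 5*Q)) + 7) = -3 + (7 + Q**2 + Q*(-6 - 5*Q)) = 4 + Q**2 + Q*(-6 - 5*Q))
J(6)*(-11 + W(8)) = 6*(-11 + (4 - 6*8 - 4*8**2)) = 6*(-11 + (4 - 48 - 4*64)) = 6*(-11 + (4 - 48 - 256)) = 6*(-11 - 300) = 6*(-311) = -1866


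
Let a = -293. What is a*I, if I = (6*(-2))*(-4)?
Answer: -14064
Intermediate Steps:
I = 48 (I = -12*(-4) = 48)
a*I = -293*48 = -14064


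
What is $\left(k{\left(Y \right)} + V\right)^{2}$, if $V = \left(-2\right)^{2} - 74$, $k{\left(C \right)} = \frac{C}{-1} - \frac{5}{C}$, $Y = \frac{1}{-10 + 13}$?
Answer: $\frac{65536}{9} \approx 7281.8$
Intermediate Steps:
$Y = \frac{1}{3} \approx 0.33333$
$k{\left(C \right)} = - C - \frac{5}{C}$ ($k{\left(C \right)} = C \left(-1\right) - \frac{5}{C} = - C - \frac{5}{C}$)
$V = -70$ ($V = 4 - 74 = -70$)
$\left(k{\left(Y \right)} + V\right)^{2} = \left(\left(\left(-1\right) \frac{1}{3} - 5 \frac{1}{\frac{1}{3}}\right) - 70\right)^{2} = \left(\left(- \frac{1}{3} - 15\right) - 70\right)^{2} = \left(- \frac{46}{3} - 70\right)^{2} = \left(- \frac{256}{3}\right)^{2} = \frac{65536}{9}$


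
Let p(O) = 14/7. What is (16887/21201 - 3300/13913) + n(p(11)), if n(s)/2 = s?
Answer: 448287861/98323171 ≈ 4.5593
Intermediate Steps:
p(O) = 2 (p(O) = 14*(⅐) = 2)
n(s) = 2*s
(16887/21201 - 3300/13913) + n(p(11)) = (16887/21201 - 3300/13913) + 2*2 = (16887*(1/21201) - 3300*1/13913) + 4 = (5629/7067 - 3300/13913) + 4 = 54995177/98323171 + 4 = 448287861/98323171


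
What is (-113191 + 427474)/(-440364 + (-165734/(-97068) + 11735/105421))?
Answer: -1608029853892362/2253114339715799 ≈ -0.71369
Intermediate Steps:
(-113191 + 427474)/(-440364 + (-165734/(-97068) + 11735/105421)) = 314283/(-440364 + (-165734*(-1/97068) + 11735*(1/105421))) = 314283/(-440364 + (82867/48534 + 11735/105421)) = 314283/(-440364 + 9305468497/5116502814) = 314283/(-2253114339715799/5116502814) = 314283*(-5116502814/2253114339715799) = -1608029853892362/2253114339715799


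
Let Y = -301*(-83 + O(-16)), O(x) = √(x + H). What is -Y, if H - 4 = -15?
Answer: -24983 + 903*I*√3 ≈ -24983.0 + 1564.0*I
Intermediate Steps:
H = -11 (H = 4 - 15 = -11)
O(x) = √(-11 + x) (O(x) = √(x - 11) = √(-11 + x))
Y = 24983 - 903*I*√3 (Y = -301*(-83 + √(-11 - 16)) = -301*(-83 + √(-27)) = -301*(-83 + 3*I*√3) = 24983 - 903*I*√3 ≈ 24983.0 - 1564.0*I)
-Y = -(24983 - 903*I*√3) = -24983 + 903*I*√3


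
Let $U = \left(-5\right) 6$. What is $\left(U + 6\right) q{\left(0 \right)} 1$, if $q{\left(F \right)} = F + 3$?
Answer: $-72$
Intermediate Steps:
$q{\left(F \right)} = 3 + F$
$U = -30$
$\left(U + 6\right) q{\left(0 \right)} 1 = \left(-30 + 6\right) \left(3 + 0\right) 1 = - 24 \cdot 3 \cdot 1 = \left(-24\right) 3 = -72$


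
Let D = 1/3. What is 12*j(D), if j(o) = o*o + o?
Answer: 16/3 ≈ 5.3333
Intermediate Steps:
D = 1/3 ≈ 0.33333
j(o) = o + o**2 (j(o) = o**2 + o = o + o**2)
12*j(D) = 12*((1 + 1/3)/3) = 12*((1/3)*(4/3)) = 12*(4/9) = 16/3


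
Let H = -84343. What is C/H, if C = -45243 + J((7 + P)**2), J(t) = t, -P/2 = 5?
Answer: 6462/12049 ≈ 0.53631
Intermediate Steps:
P = -10 (P = -2*5 = -10)
C = -45234 (C = -45243 + (7 - 10)**2 = -45243 + (-3)**2 = -45243 + 9 = -45234)
C/H = -45234/(-84343) = -45234*(-1/84343) = 6462/12049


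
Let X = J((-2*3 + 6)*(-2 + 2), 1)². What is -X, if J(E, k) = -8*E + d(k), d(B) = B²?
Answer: -1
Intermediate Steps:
J(E, k) = k² - 8*E (J(E, k) = -8*E + k² = k² - 8*E)
X = 1 (X = (1² - 8*(-2*3 + 6)*(-2 + 2))² = (1 - 8*(-6 + 6)*0)² = (1 - 0*0)² = (1 - 8*0)² = (1 + 0)² = 1² = 1)
-X = -1*1 = -1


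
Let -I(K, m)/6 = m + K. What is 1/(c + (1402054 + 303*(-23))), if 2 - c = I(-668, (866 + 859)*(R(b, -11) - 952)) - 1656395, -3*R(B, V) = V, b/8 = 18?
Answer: -1/6767776 ≈ -1.4776e-7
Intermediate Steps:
b = 144 (b = 8*18 = 144)
R(B, V) = -V/3
I(K, m) = -6*K - 6*m (I(K, m) = -6*(m + K) = -6*(K + m) = -6*K - 6*m)
c = -8162861 (c = 2 - ((-6*(-668) - 6*(866 + 859)*(-1/3*(-11) - 952)) - 1656395) = 2 - ((4008 - 10350*(11/3 - 952)) - 1656395) = 2 - ((4008 - 10350*(-2845)/3) - 1656395) = 2 - ((4008 - 6*(-1635875)) - 1656395) = 2 - ((4008 + 9815250) - 1656395) = 2 - (9819258 - 1656395) = 2 - 1*8162863 = 2 - 8162863 = -8162861)
1/(c + (1402054 + 303*(-23))) = 1/(-8162861 + (1402054 + 303*(-23))) = 1/(-8162861 + (1402054 - 6969)) = 1/(-8162861 + 1395085) = 1/(-6767776) = -1/6767776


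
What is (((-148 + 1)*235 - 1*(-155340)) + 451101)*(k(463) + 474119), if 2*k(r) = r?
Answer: 271279153548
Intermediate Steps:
k(r) = r/2
(((-148 + 1)*235 - 1*(-155340)) + 451101)*(k(463) + 474119) = (((-148 + 1)*235 - 1*(-155340)) + 451101)*((½)*463 + 474119) = ((-147*235 + 155340) + 451101)*(463/2 + 474119) = ((-34545 + 155340) + 451101)*(948701/2) = (120795 + 451101)*(948701/2) = 571896*(948701/2) = 271279153548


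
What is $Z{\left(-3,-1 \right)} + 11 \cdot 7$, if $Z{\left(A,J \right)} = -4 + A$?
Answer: $70$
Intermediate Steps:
$Z{\left(-3,-1 \right)} + 11 \cdot 7 = \left(-4 - 3\right) + 11 \cdot 7 = -7 + 77 = 70$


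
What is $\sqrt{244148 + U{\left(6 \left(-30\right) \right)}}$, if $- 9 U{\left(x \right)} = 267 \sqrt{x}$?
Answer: $\sqrt{244148 - 178 i \sqrt{5}} \approx 494.11 - 0.403 i$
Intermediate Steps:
$U{\left(x \right)} = - \frac{89 \sqrt{x}}{3}$ ($U{\left(x \right)} = - \frac{267 \sqrt{x}}{9} = - \frac{89 \sqrt{x}}{3}$)
$\sqrt{244148 + U{\left(6 \left(-30\right) \right)}} = \sqrt{244148 - \frac{89 \sqrt{6 \left(-30\right)}}{3}} = \sqrt{244148 - \frac{89 \sqrt{-180}}{3}} = \sqrt{244148 - \frac{89 \cdot 6 i \sqrt{5}}{3}} = \sqrt{244148 - 178 i \sqrt{5}}$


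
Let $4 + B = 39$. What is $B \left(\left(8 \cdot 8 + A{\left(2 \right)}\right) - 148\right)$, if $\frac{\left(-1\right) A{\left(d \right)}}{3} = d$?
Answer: $-3150$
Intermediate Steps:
$B = 35$ ($B = -4 + 39 = 35$)
$A{\left(d \right)} = - 3 d$
$B \left(\left(8 \cdot 8 + A{\left(2 \right)}\right) - 148\right) = 35 \left(\left(8 \cdot 8 - 6\right) - 148\right) = 35 \left(\left(64 - 6\right) - 148\right) = 35 \left(58 - 148\right) = 35 \left(-90\right) = -3150$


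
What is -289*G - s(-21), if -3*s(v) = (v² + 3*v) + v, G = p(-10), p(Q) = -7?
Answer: 2142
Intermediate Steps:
G = -7
s(v) = -4*v/3 - v²/3 (s(v) = -((v² + 3*v) + v)/3 = -(v² + 4*v)/3 = -4*v/3 - v²/3)
-289*G - s(-21) = -289*(-7) - (-1)*(-21)*(4 - 21)/3 = 2023 - (-1)*(-21)*(-17)/3 = 2023 - 1*(-119) = 2023 + 119 = 2142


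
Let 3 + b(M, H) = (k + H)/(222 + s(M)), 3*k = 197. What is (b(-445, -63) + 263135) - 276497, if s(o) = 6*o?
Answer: -12269071/918 ≈ -13365.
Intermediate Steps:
k = 197/3 (k = (1/3)*197 = 197/3 ≈ 65.667)
b(M, H) = -3 + (197/3 + H)/(222 + 6*M)
(b(-445, -63) + 263135) - 276497 = ((-1801 - 54*(-445) + 3*(-63))/(18*(37 - 445)) + 263135) - 276497 = ((1/18)*(-1801 + 24030 - 189)/(-408) + 263135) - 276497 = ((1/18)*(-1/408)*22040 + 263135) - 276497 = (-2755/918 + 263135) - 276497 = 241555175/918 - 276497 = -12269071/918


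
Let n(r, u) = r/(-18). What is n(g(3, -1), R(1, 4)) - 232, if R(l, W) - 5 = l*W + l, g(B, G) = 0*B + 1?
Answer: -4177/18 ≈ -232.06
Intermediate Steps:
g(B, G) = 1 (g(B, G) = 0 + 1 = 1)
R(l, W) = 5 + l + W*l (R(l, W) = 5 + (l*W + l) = 5 + (W*l + l) = 5 + (l + W*l) = 5 + l + W*l)
n(r, u) = -r/18 (n(r, u) = r*(-1/18) = -r/18)
n(g(3, -1), R(1, 4)) - 232 = -1/18*1 - 232 = -1/18 - 232 = -4177/18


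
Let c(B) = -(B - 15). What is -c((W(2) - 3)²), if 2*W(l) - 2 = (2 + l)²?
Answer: 21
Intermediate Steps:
W(l) = 1 + (2 + l)²/2
c(B) = 15 - B (c(B) = -(-15 + B) = 15 - B)
-c((W(2) - 3)²) = -(15 - ((1 + (2 + 2)²/2) - 3)²) = -(15 - ((1 + (½)*4²) - 3)²) = -(15 - ((1 + (½)*16) - 3)²) = -(15 - ((1 + 8) - 3)²) = -(15 - (9 - 3)²) = -(15 - 1*6²) = -(15 - 1*36) = -(15 - 36) = -1*(-21) = 21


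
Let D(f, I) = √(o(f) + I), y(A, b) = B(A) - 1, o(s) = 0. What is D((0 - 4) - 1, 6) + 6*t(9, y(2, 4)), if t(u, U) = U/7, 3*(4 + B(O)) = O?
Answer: -26/7 + √6 ≈ -1.2648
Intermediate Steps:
B(O) = -4 + O/3
y(A, b) = -5 + A/3 (y(A, b) = (-4 + A/3) - 1 = -5 + A/3)
t(u, U) = U/7 (t(u, U) = U*(⅐) = U/7)
D(f, I) = √I (D(f, I) = √(0 + I) = √I)
D((0 - 4) - 1, 6) + 6*t(9, y(2, 4)) = √6 + 6*((-5 + (⅓)*2)/7) = √6 + 6*((-5 + ⅔)/7) = √6 + 6*((⅐)*(-13/3)) = √6 + 6*(-13/21) = √6 - 26/7 = -26/7 + √6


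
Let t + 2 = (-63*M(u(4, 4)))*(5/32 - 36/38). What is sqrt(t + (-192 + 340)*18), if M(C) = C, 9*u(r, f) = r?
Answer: sqrt(15503658)/76 ≈ 51.809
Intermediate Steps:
u(r, f) = r/9
t = 3063/152 (t = -2 + (-7*4)*(5/32 - 36/38) = -2 + (-63*4/9)*(5*(1/32) - 36*1/38) = -2 - 28*(5/32 - 18/19) = -2 - 28*(-481/608) = -2 + 3367/152 = 3063/152 ≈ 20.151)
sqrt(t + (-192 + 340)*18) = sqrt(3063/152 + (-192 + 340)*18) = sqrt(3063/152 + 148*18) = sqrt(3063/152 + 2664) = sqrt(407991/152) = sqrt(15503658)/76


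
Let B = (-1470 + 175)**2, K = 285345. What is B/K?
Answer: 335405/57069 ≈ 5.8772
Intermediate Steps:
B = 1677025 (B = (-1295)**2 = 1677025)
B/K = 1677025/285345 = 1677025*(1/285345) = 335405/57069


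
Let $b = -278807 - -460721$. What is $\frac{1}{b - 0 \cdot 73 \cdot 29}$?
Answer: $\frac{1}{181914} \approx 5.4971 \cdot 10^{-6}$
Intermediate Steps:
$b = 181914$ ($b = -278807 + 460721 = 181914$)
$\frac{1}{b - 0 \cdot 73 \cdot 29} = \frac{1}{181914 - 0 \cdot 73 \cdot 29} = \frac{1}{181914 - 0 \cdot 29} = \frac{1}{181914 - 0} = \frac{1}{181914 + 0} = \frac{1}{181914}$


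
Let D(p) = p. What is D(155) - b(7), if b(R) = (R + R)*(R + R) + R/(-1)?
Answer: -34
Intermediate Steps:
b(R) = -R + 4*R² (b(R) = (2*R)*(2*R) - R = 4*R² - R = -R + 4*R²)
D(155) - b(7) = 155 - 7*(-1 + 4*7) = 155 - 7*(-1 + 28) = 155 - 7*27 = 155 - 1*189 = 155 - 189 = -34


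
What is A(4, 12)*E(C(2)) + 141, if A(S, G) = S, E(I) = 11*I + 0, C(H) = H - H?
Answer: 141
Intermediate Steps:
C(H) = 0
E(I) = 11*I
A(4, 12)*E(C(2)) + 141 = 4*(11*0) + 141 = 4*0 + 141 = 0 + 141 = 141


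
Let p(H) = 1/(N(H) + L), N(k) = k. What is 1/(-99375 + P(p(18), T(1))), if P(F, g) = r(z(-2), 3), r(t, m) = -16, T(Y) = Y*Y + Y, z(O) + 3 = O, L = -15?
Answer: -1/99391 ≈ -1.0061e-5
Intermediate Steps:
z(O) = -3 + O
T(Y) = Y + Y² (T(Y) = Y² + Y = Y + Y²)
p(H) = 1/(-15 + H) (p(H) = 1/(H - 15) = 1/(-15 + H))
P(F, g) = -16
1/(-99375 + P(p(18), T(1))) = 1/(-99375 - 16) = 1/(-99391) = -1/99391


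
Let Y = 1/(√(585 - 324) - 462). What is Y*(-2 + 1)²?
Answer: -154/71061 - √29/71061 ≈ -0.0022429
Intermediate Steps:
Y = 1/(-462 + 3*√29) (Y = 1/(√261 - 462) = 1/(3*√29 - 462) = 1/(-462 + 3*√29) ≈ -0.0022429)
Y*(-2 + 1)² = (-154/71061 - √29/71061)*(-2 + 1)² = (-154/71061 - √29/71061)*(-1)² = (-154/71061 - √29/71061)*1 = -154/71061 - √29/71061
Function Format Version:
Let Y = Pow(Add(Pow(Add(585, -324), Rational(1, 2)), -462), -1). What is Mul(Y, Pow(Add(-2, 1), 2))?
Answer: Add(Rational(-154, 71061), Mul(Rational(-1, 71061), Pow(29, Rational(1, 2)))) ≈ -0.0022429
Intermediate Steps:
Y = Pow(Add(-462, Mul(3, Pow(29, Rational(1, 2)))), -1) (Y = Pow(Add(Pow(261, Rational(1, 2)), -462), -1) = Pow(Add(Mul(3, Pow(29, Rational(1, 2))), -462), -1) = Pow(Add(-462, Mul(3, Pow(29, Rational(1, 2)))), -1) ≈ -0.0022429)
Mul(Y, Pow(Add(-2, 1), 2)) = Mul(Add(Rational(-154, 71061), Mul(Rational(-1, 71061), Pow(29, Rational(1, 2)))), Pow(Add(-2, 1), 2)) = Mul(Add(Rational(-154, 71061), Mul(Rational(-1, 71061), Pow(29, Rational(1, 2)))), Pow(-1, 2)) = Mul(Add(Rational(-154, 71061), Mul(Rational(-1, 71061), Pow(29, Rational(1, 2)))), 1) = Add(Rational(-154, 71061), Mul(Rational(-1, 71061), Pow(29, Rational(1, 2))))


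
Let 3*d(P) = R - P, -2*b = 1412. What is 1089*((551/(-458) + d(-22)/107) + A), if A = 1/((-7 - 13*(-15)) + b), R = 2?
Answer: -7811064855/6346277 ≈ -1230.8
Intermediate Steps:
b = -706 (b = -½*1412 = -706)
d(P) = ⅔ - P/3 (d(P) = (2 - P)/3 = ⅔ - P/3)
A = -1/518 (A = 1/((-7 - 13*(-15)) - 706) = 1/((-7 + 195) - 706) = 1/(188 - 706) = 1/(-518) = -1/518 ≈ -0.0019305)
1089*((551/(-458) + d(-22)/107) + A) = 1089*((551/(-458) + (⅔ - ⅓*(-22))/107) - 1/518) = 1089*((551*(-1/458) + (⅔ + 22/3)*(1/107)) - 1/518) = 1089*((-551/458 + 8*(1/107)) - 1/518) = 1089*((-551/458 + 8/107) - 1/518) = 1089*(-55293/49006 - 1/518) = 1089*(-7172695/6346277) = -7811064855/6346277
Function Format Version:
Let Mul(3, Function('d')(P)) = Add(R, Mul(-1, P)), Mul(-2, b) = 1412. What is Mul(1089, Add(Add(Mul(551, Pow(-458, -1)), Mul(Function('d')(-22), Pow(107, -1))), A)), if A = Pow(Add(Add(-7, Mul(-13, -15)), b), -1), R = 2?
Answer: Rational(-7811064855, 6346277) ≈ -1230.8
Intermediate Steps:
b = -706 (b = Mul(Rational(-1, 2), 1412) = -706)
Function('d')(P) = Add(Rational(2, 3), Mul(Rational(-1, 3), P)) (Function('d')(P) = Mul(Rational(1, 3), Add(2, Mul(-1, P))) = Add(Rational(2, 3), Mul(Rational(-1, 3), P)))
A = Rational(-1, 518) (A = Pow(Add(Add(-7, Mul(-13, -15)), -706), -1) = Pow(Add(Add(-7, 195), -706), -1) = Pow(Add(188, -706), -1) = Pow(-518, -1) = Rational(-1, 518) ≈ -0.0019305)
Mul(1089, Add(Add(Mul(551, Pow(-458, -1)), Mul(Function('d')(-22), Pow(107, -1))), A)) = Mul(1089, Add(Add(Mul(551, Pow(-458, -1)), Mul(Add(Rational(2, 3), Mul(Rational(-1, 3), -22)), Pow(107, -1))), Rational(-1, 518))) = Mul(1089, Add(Add(Mul(551, Rational(-1, 458)), Mul(Add(Rational(2, 3), Rational(22, 3)), Rational(1, 107))), Rational(-1, 518))) = Mul(1089, Add(Add(Rational(-551, 458), Mul(8, Rational(1, 107))), Rational(-1, 518))) = Mul(1089, Add(Add(Rational(-551, 458), Rational(8, 107)), Rational(-1, 518))) = Mul(1089, Add(Rational(-55293, 49006), Rational(-1, 518))) = Mul(1089, Rational(-7172695, 6346277)) = Rational(-7811064855, 6346277)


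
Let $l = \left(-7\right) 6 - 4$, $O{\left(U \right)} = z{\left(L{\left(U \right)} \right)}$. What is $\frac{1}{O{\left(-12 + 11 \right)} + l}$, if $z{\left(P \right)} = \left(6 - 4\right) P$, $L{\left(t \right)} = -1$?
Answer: $- \frac{1}{48} \approx -0.020833$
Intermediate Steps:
$z{\left(P \right)} = 2 P$
$O{\left(U \right)} = -2$ ($O{\left(U \right)} = 2 \left(-1\right) = -2$)
$l = -46$ ($l = -42 - 4 = -46$)
$\frac{1}{O{\left(-12 + 11 \right)} + l} = \frac{1}{-2 - 46} = \frac{1}{-48} = - \frac{1}{48}$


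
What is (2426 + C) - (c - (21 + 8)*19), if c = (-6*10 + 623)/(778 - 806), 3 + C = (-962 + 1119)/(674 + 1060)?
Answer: 72687143/24276 ≈ 2994.2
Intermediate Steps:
C = -5045/1734 (C = -3 + (-962 + 1119)/(674 + 1060) = -3 + 157/1734 = -5045/1734 ≈ -2.9095)
c = -563/28 (c = (-60 + 623)/(-28) = 563*(-1/28) = -563/28 ≈ -20.107)
(2426 + C) - (c - (21 + 8)*19) = (2426 - 5045/1734) - (-563/28 - (21 + 8)*19) = 4201639/1734 - (-563/28 - 29*19) = 4201639/1734 - (-563/28 - 1*551) = 4201639/1734 - (-563/28 - 551) = 4201639/1734 - 1*(-15991/28) = 4201639/1734 + 15991/28 = 72687143/24276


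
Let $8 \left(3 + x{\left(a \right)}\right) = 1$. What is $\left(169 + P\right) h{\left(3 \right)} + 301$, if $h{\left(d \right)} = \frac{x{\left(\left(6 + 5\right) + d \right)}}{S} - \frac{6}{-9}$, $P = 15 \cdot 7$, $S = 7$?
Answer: $\frac{31175}{84} \approx 371.13$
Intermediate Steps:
$x{\left(a \right)} = - \frac{23}{8}$ ($x{\left(a \right)} = -3 + \frac{1}{8} \cdot 1 = -3 + \frac{1}{8} = - \frac{23}{8}$)
$P = 105$
$h{\left(d \right)} = \frac{43}{168}$ ($h{\left(d \right)} = - \frac{23}{8 \cdot 7} - \frac{6}{-9} = \left(- \frac{23}{8}\right) \frac{1}{7} - - \frac{2}{3} = - \frac{23}{56} + \frac{2}{3} = \frac{43}{168}$)
$\left(169 + P\right) h{\left(3 \right)} + 301 = \left(169 + 105\right) \frac{43}{168} + 301 = 274 \cdot \frac{43}{168} + 301 = \frac{5891}{84} + 301 = \frac{31175}{84}$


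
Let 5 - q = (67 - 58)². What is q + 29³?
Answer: 24313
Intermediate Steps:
q = -76 (q = 5 - (67 - 58)² = 5 - 1*9² = 5 - 1*81 = 5 - 81 = -76)
q + 29³ = -76 + 29³ = -76 + 24389 = 24313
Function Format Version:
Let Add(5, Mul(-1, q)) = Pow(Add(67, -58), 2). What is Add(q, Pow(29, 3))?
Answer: 24313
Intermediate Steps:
q = -76 (q = Add(5, Mul(-1, Pow(Add(67, -58), 2))) = Add(5, Mul(-1, Pow(9, 2))) = Add(5, Mul(-1, 81)) = Add(5, -81) = -76)
Add(q, Pow(29, 3)) = Add(-76, Pow(29, 3)) = Add(-76, 24389) = 24313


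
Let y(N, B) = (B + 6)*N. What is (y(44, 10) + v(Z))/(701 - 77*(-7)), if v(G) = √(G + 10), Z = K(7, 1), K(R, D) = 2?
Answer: 88/155 + √3/620 ≈ 0.57054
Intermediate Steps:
Z = 2
v(G) = √(10 + G)
y(N, B) = N*(6 + B) (y(N, B) = (6 + B)*N = N*(6 + B))
(y(44, 10) + v(Z))/(701 - 77*(-7)) = (44*(6 + 10) + √(10 + 2))/(701 - 77*(-7)) = (44*16 + √12)/(701 + 539) = (704 + 2*√3)/1240 = (704 + 2*√3)*(1/1240) = 88/155 + √3/620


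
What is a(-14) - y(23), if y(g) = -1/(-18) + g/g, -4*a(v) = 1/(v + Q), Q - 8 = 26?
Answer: -769/720 ≈ -1.0681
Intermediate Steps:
Q = 34 (Q = 8 + 26 = 34)
a(v) = -1/(4*(34 + v)) (a(v) = -1/(4*(v + 34)) = -1/(4*(34 + v)))
y(g) = 19/18 (y(g) = -1*(-1/18) + 1 = 1/18 + 1 = 19/18)
a(-14) - y(23) = -1/(136 + 4*(-14)) - 1*19/18 = -1/(136 - 56) - 19/18 = -1/80 - 19/18 = -769/720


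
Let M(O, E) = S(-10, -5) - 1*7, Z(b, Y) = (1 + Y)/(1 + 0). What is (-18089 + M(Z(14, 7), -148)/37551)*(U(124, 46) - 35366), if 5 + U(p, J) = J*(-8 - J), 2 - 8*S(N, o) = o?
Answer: 205707112065655/300408 ≈ 6.8476e+8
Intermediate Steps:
Z(b, Y) = 1 + Y (Z(b, Y) = (1 + Y)/1 = (1 + Y)*1 = 1 + Y)
S(N, o) = ¼ - o/8
U(p, J) = -5 + J*(-8 - J)
M(O, E) = -49/8 (M(O, E) = (¼ - ⅛*(-5)) - 1*7 = (¼ + 5/8) - 7 = 7/8 - 7 = -49/8)
(-18089 + M(Z(14, 7), -148)/37551)*(U(124, 46) - 35366) = (-18089 - 49/8/37551)*((-5 - 1*46² - 8*46) - 35366) = (-18089 - 49/8*1/37551)*((-5 - 1*2116 - 368) - 35366) = (-18089 - 49/300408)*((-5 - 2116 - 368) - 35366) = -5434080361*(-2489 - 35366)/300408 = -5434080361/300408*(-37855) = 205707112065655/300408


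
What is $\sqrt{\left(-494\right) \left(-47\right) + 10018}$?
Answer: $2 \sqrt{8309} \approx 182.31$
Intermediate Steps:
$\sqrt{\left(-494\right) \left(-47\right) + 10018} = \sqrt{23218 + 10018} = \sqrt{33236} = 2 \sqrt{8309}$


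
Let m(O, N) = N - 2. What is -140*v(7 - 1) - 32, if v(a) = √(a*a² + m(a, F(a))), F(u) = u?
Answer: -32 - 280*√55 ≈ -2108.5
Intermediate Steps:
m(O, N) = -2 + N
v(a) = √(-2 + a + a³) (v(a) = √(a*a² + (-2 + a)) = √(a³ + (-2 + a)) = √(-2 + a + a³))
-140*v(7 - 1) - 32 = -140*√(-2 + (7 - 1) + (7 - 1)³) - 32 = -140*√(-2 + 6 + 6³) - 32 = -140*√(-2 + 6 + 216) - 32 = -280*√55 - 32 = -32 - 280*√55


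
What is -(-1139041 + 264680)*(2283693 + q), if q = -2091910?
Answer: 167687575663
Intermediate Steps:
-(-1139041 + 264680)*(2283693 + q) = -(-1139041 + 264680)*(2283693 - 2091910) = -(-874361)*191783 = -1*(-167687575663) = 167687575663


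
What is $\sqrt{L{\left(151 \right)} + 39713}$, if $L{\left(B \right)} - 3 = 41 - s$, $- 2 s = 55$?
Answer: $\frac{3 \sqrt{17682}}{2} \approx 199.46$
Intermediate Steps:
$s = - \frac{55}{2}$ ($s = \left(- \frac{1}{2}\right) 55 = - \frac{55}{2} \approx -27.5$)
$L{\left(B \right)} = \frac{143}{2}$ ($L{\left(B \right)} = 3 + \left(41 - - \frac{55}{2}\right) = 3 + \left(41 + \frac{55}{2}\right) = 3 + \frac{137}{2} = \frac{143}{2}$)
$\sqrt{L{\left(151 \right)} + 39713} = \sqrt{\frac{143}{2} + 39713} = \sqrt{\frac{79569}{2}} = \frac{3 \sqrt{17682}}{2}$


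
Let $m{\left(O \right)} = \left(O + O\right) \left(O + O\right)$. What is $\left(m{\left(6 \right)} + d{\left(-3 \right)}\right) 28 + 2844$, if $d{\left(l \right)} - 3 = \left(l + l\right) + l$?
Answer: $6708$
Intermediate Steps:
$d{\left(l \right)} = 3 + 3 l$ ($d{\left(l \right)} = 3 + \left(\left(l + l\right) + l\right) = 3 + \left(2 l + l\right) = 3 + 3 l$)
$m{\left(O \right)} = 4 O^{2}$ ($m{\left(O \right)} = 2 O 2 O = 4 O^{2}$)
$\left(m{\left(6 \right)} + d{\left(-3 \right)}\right) 28 + 2844 = \left(4 \cdot 6^{2} + \left(3 + 3 \left(-3\right)\right)\right) 28 + 2844 = \left(4 \cdot 36 + \left(3 - 9\right)\right) 28 + 2844 = \left(144 - 6\right) 28 + 2844 = 138 \cdot 28 + 2844 = 3864 + 2844 = 6708$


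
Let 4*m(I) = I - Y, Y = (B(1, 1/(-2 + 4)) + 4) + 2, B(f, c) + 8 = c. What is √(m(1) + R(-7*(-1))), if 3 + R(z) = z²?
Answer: √746/4 ≈ 6.8282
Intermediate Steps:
B(f, c) = -8 + c
R(z) = -3 + z²
Y = -3/2 (Y = ((-8 + 1/(-2 + 4)) + 4) + 2 = ((-8 + 1/2) + 4) + 2 = ((-8 + ½) + 4) + 2 = (-15/2 + 4) + 2 = -7/2 + 2 = -3/2 ≈ -1.5000)
m(I) = 3/8 + I/4 (m(I) = (I - 1*(-3/2))/4 = (I + 3/2)/4 = (3/2 + I)/4 = 3/8 + I/4)
√(m(1) + R(-7*(-1))) = √((3/8 + (¼)*1) + (-3 + (-7*(-1))²)) = √((3/8 + ¼) + (-3 + 7²)) = √(5/8 + (-3 + 49)) = √(5/8 + 46) = √(373/8) = √746/4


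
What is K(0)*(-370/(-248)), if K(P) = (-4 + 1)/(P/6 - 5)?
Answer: 111/124 ≈ 0.89516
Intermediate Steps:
K(P) = -3/(-5 + P/6) (K(P) = -3/(P*(1/6) - 5) = -3/(P/6 - 5) = -3/(-5 + P/6))
K(0)*(-370/(-248)) = (-18/(-30 + 0))*(-370/(-248)) = (-18/(-30))*(-370*(-1/248)) = -18*(-1/30)*(185/124) = (3/5)*(185/124) = 111/124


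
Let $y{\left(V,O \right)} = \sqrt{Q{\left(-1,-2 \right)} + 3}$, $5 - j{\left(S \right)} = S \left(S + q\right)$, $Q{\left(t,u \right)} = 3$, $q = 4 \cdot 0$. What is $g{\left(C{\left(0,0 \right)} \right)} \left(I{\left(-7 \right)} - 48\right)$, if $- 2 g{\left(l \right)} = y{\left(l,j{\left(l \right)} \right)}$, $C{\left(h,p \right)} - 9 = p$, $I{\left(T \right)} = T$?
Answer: $\frac{55 \sqrt{6}}{2} \approx 67.361$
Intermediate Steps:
$q = 0$
$j{\left(S \right)} = 5 - S^{2}$ ($j{\left(S \right)} = 5 - S \left(S + 0\right) = 5 - S S = 5 - S^{2}$)
$C{\left(h,p \right)} = 9 + p$
$y{\left(V,O \right)} = \sqrt{6}$ ($y{\left(V,O \right)} = \sqrt{3 + 3} = \sqrt{6}$)
$g{\left(l \right)} = - \frac{\sqrt{6}}{2}$
$g{\left(C{\left(0,0 \right)} \right)} \left(I{\left(-7 \right)} - 48\right) = - \frac{\sqrt{6}}{2} \left(-7 - 48\right) = - \frac{\sqrt{6}}{2} \left(-55\right) = \frac{55 \sqrt{6}}{2}$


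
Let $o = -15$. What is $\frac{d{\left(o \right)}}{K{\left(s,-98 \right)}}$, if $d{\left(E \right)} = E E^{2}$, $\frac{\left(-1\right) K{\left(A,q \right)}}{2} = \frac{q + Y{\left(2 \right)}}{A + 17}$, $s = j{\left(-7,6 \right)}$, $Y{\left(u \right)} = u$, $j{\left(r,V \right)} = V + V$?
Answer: $- \frac{32625}{64} \approx -509.77$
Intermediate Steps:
$j{\left(r,V \right)} = 2 V$
$s = 12$ ($s = 2 \cdot 6 = 12$)
$K{\left(A,q \right)} = - \frac{2 \left(2 + q\right)}{17 + A}$ ($K{\left(A,q \right)} = - 2 \frac{q + 2}{A + 17} = - 2 \frac{2 + q}{17 + A} = - \frac{2 \left(2 + q\right)}{17 + A}$)
$d{\left(E \right)} = E^{3}$
$\frac{d{\left(o \right)}}{K{\left(s,-98 \right)}} = \frac{\left(-15\right)^{3}}{2 \frac{1}{17 + 12} \left(-2 - -98\right)} = - \frac{3375}{2 \cdot \frac{1}{29} \left(-2 + 98\right)} = - \frac{3375}{2 \cdot \frac{1}{29} \cdot 96} = - \frac{3375}{\frac{192}{29}} = \left(-3375\right) \frac{29}{192} = - \frac{32625}{64}$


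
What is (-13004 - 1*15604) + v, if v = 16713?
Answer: -11895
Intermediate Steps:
(-13004 - 1*15604) + v = (-13004 - 1*15604) + 16713 = (-13004 - 15604) + 16713 = -28608 + 16713 = -11895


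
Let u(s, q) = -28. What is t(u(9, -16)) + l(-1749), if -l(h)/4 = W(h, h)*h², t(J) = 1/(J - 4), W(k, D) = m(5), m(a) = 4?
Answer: -1566208513/32 ≈ -4.8944e+7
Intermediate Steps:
W(k, D) = 4
t(J) = 1/(-4 + J)
l(h) = -16*h²
t(u(9, -16)) + l(-1749) = 1/(-4 - 28) - 16*(-1749)² = 1/(-32) - 16*3059001 = -1/32 - 48944016 = -1566208513/32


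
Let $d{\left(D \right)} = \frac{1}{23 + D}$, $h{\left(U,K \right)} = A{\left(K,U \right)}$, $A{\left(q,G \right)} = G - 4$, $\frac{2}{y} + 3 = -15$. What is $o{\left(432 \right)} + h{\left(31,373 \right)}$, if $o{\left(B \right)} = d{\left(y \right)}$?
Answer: $\frac{5571}{206} \approx 27.044$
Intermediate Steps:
$y = - \frac{1}{9}$ ($y = \frac{2}{-3 - 15} = \frac{2}{-18} = 2 \left(- \frac{1}{18}\right) = - \frac{1}{9} \approx -0.11111$)
$A{\left(q,G \right)} = -4 + G$ ($A{\left(q,G \right)} = G - 4 = -4 + G$)
$h{\left(U,K \right)} = -4 + U$
$o{\left(B \right)} = \frac{9}{206}$ ($o{\left(B \right)} = \frac{1}{23 - \frac{1}{9}} = \frac{1}{\frac{206}{9}} = \frac{9}{206}$)
$o{\left(432 \right)} + h{\left(31,373 \right)} = \frac{9}{206} + \left(-4 + 31\right) = \frac{9}{206} + 27 = \frac{5571}{206}$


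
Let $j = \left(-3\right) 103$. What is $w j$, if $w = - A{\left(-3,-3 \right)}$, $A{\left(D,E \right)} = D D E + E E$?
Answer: $-5562$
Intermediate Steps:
$A{\left(D,E \right)} = E^{2} + E D^{2}$ ($A{\left(D,E \right)} = D^{2} E + E^{2} = E D^{2} + E^{2} = E^{2} + E D^{2}$)
$j = -309$
$w = 18$ ($w = - \left(-3\right) \left(-3 + \left(-3\right)^{2}\right) = - \left(-3\right) \left(-3 + 9\right) = - \left(-3\right) 6 = \left(-1\right) \left(-18\right) = 18$)
$w j = 18 \left(-309\right) = -5562$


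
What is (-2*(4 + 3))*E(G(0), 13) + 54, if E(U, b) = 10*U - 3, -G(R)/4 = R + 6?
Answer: 3456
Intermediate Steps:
G(R) = -24 - 4*R (G(R) = -4*(R + 6) = -4*(6 + R) = -24 - 4*R)
E(U, b) = -3 + 10*U
(-2*(4 + 3))*E(G(0), 13) + 54 = (-2*(4 + 3))*(-3 + 10*(-24 - 4*0)) + 54 = (-2*7)*(-3 + 10*(-24 + 0)) + 54 = -14*(-3 + 10*(-24)) + 54 = -14*(-3 - 240) + 54 = -14*(-243) + 54 = 3402 + 54 = 3456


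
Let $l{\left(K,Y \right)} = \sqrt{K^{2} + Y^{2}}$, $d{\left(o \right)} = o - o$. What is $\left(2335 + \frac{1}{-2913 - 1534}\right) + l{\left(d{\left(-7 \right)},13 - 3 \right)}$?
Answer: $\frac{10428214}{4447} \approx 2345.0$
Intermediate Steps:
$d{\left(o \right)} = 0$
$\left(2335 + \frac{1}{-2913 - 1534}\right) + l{\left(d{\left(-7 \right)},13 - 3 \right)} = \left(2335 + \frac{1}{-2913 - 1534}\right) + \sqrt{0^{2} + \left(13 - 3\right)^{2}} = \left(2335 + \frac{1}{-4447}\right) + \sqrt{0 + 10^{2}} = \left(2335 - \frac{1}{4447}\right) + \sqrt{0 + 100} = \frac{10383744}{4447} + \sqrt{100} = \frac{10383744}{4447} + 10 = \frac{10428214}{4447}$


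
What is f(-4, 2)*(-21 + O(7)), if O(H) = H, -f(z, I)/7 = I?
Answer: 196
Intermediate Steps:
f(z, I) = -7*I
f(-4, 2)*(-21 + O(7)) = (-7*2)*(-21 + 7) = -14*(-14) = 196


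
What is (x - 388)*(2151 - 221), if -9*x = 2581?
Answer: -11720890/9 ≈ -1.3023e+6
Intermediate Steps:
x = -2581/9 (x = -1/9*2581 = -2581/9 ≈ -286.78)
(x - 388)*(2151 - 221) = (-2581/9 - 388)*(2151 - 221) = -6073/9*1930 = -11720890/9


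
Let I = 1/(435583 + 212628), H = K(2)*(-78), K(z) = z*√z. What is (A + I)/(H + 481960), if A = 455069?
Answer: 4442778543208050/4705310838601619 + 1438031066355*√2/4705310838601619 ≈ 0.94464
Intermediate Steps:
K(z) = z^(3/2)
H = -156*√2 (H = 2^(3/2)*(-78) = (2*√2)*(-78) = -156*√2 ≈ -220.62)
I = 1/648211 ≈ 1.5427e-6
(A + I)/(H + 481960) = (455069 + 1/648211)/(-156*√2 + 481960) = 294980731560/(648211*(481960 - 156*√2))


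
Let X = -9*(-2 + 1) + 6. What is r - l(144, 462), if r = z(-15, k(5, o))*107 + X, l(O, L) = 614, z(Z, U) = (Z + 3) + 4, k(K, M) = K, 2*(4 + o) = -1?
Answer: -1455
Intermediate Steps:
o = -9/2 (o = -4 + (½)*(-1) = -4 - ½ = -9/2 ≈ -4.5000)
z(Z, U) = 7 + Z (z(Z, U) = (3 + Z) + 4 = 7 + Z)
X = 15 (X = -9*(-1) + 6 = 9 + 6 = 15)
r = -841 (r = (7 - 15)*107 + 15 = -8*107 + 15 = -856 + 15 = -841)
r - l(144, 462) = -841 - 1*614 = -841 - 614 = -1455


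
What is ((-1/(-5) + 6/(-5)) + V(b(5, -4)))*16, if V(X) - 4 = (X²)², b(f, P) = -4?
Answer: 4144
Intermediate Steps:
V(X) = 4 + X⁴ (V(X) = 4 + (X²)² = 4 + X⁴)
((-1/(-5) + 6/(-5)) + V(b(5, -4)))*16 = ((-1/(-5) + 6/(-5)) + (4 + (-4)⁴))*16 = ((-1*(-⅕) + 6*(-⅕)) + (4 + 256))*16 = ((⅕ - 6/5) + 260)*16 = (-1 + 260)*16 = 259*16 = 4144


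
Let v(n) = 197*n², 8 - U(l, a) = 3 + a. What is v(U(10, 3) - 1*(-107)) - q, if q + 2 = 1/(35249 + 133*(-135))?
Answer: 40477627345/17294 ≈ 2.3406e+6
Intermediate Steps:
U(l, a) = 5 - a (U(l, a) = 8 - (3 + a) = 8 + (-3 - a) = 5 - a)
q = -34587/17294 (q = -2 + 1/(35249 + 133*(-135)) = -2 + 1/(35249 - 17955) = -2 + 1/17294 = -34587/17294 ≈ -1.9999)
v(U(10, 3) - 1*(-107)) - q = 197*((5 - 1*3) - 1*(-107))² - 1*(-34587/17294) = 197*((5 - 3) + 107)² + 34587/17294 = 197*(2 + 107)² + 34587/17294 = 197*109² + 34587/17294 = 197*11881 + 34587/17294 = 2340557 + 34587/17294 = 40477627345/17294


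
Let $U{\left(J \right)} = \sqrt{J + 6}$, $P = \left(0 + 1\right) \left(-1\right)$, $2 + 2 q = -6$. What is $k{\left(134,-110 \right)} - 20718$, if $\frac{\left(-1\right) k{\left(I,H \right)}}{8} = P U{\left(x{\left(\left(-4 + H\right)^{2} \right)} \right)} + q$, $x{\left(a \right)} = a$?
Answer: $-20686 + 8 \sqrt{13002} \approx -19774.0$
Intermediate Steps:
$q = -4$ ($q = -1 + \frac{1}{2} \left(-6\right) = -1 - 3 = -4$)
$P = -1$ ($P = 1 \left(-1\right) = -1$)
$U{\left(J \right)} = \sqrt{6 + J}$
$k{\left(I,H \right)} = 32 + 8 \sqrt{6 + \left(-4 + H\right)^{2}}$ ($k{\left(I,H \right)} = - 8 \left(- \sqrt{6 + \left(-4 + H\right)^{2}} - 4\right) = - 8 \left(-4 - \sqrt{6 + \left(-4 + H\right)^{2}}\right) = 32 + 8 \sqrt{6 + \left(-4 + H\right)^{2}}$)
$k{\left(134,-110 \right)} - 20718 = \left(32 + 8 \sqrt{6 + \left(-4 - 110\right)^{2}}\right) - 20718 = \left(32 + 8 \sqrt{6 + \left(-114\right)^{2}}\right) - 20718 = \left(32 + 8 \sqrt{6 + 12996}\right) - 20718 = \left(32 + 8 \sqrt{13002}\right) - 20718 = -20686 + 8 \sqrt{13002}$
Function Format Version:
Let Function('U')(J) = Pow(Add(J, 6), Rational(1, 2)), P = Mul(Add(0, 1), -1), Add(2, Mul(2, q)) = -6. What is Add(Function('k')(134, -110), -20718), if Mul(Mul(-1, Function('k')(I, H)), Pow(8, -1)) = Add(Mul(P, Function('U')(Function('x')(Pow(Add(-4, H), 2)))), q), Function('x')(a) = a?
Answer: Add(-20686, Mul(8, Pow(13002, Rational(1, 2)))) ≈ -19774.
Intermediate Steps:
q = -4 (q = Add(-1, Mul(Rational(1, 2), -6)) = Add(-1, -3) = -4)
P = -1 (P = Mul(1, -1) = -1)
Function('U')(J) = Pow(Add(6, J), Rational(1, 2))
Function('k')(I, H) = Add(32, Mul(8, Pow(Add(6, Pow(Add(-4, H), 2)), Rational(1, 2)))) (Function('k')(I, H) = Mul(-8, Add(Mul(-1, Pow(Add(6, Pow(Add(-4, H), 2)), Rational(1, 2))), -4)) = Mul(-8, Add(-4, Mul(-1, Pow(Add(6, Pow(Add(-4, H), 2)), Rational(1, 2))))) = Add(32, Mul(8, Pow(Add(6, Pow(Add(-4, H), 2)), Rational(1, 2)))))
Add(Function('k')(134, -110), -20718) = Add(Add(32, Mul(8, Pow(Add(6, Pow(Add(-4, -110), 2)), Rational(1, 2)))), -20718) = Add(Add(32, Mul(8, Pow(Add(6, Pow(-114, 2)), Rational(1, 2)))), -20718) = Add(Add(32, Mul(8, Pow(Add(6, 12996), Rational(1, 2)))), -20718) = Add(Add(32, Mul(8, Pow(13002, Rational(1, 2)))), -20718) = Add(-20686, Mul(8, Pow(13002, Rational(1, 2))))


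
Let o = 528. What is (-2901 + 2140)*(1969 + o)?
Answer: -1900217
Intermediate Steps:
(-2901 + 2140)*(1969 + o) = (-2901 + 2140)*(1969 + 528) = -761*2497 = -1900217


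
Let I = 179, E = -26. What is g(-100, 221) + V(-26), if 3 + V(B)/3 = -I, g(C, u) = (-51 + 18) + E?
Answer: -605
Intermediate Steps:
g(C, u) = -59 (g(C, u) = (-51 + 18) - 26 = -33 - 26 = -59)
V(B) = -546 (V(B) = -9 + 3*(-1*179) = -9 + 3*(-179) = -9 - 537 = -546)
g(-100, 221) + V(-26) = -59 - 546 = -605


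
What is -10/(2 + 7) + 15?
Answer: 125/9 ≈ 13.889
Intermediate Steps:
-10/(2 + 7) + 15 = -10/9 + 15 = 125/9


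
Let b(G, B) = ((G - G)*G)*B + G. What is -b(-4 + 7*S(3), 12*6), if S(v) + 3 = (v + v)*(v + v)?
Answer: -227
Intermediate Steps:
S(v) = -3 + 4*v**2 (S(v) = -3 + (v + v)*(v + v) = -3 + (2*v)*(2*v) = -3 + 4*v**2)
b(G, B) = G (b(G, B) = (0*G)*B + G = 0*B + G = 0 + G = G)
-b(-4 + 7*S(3), 12*6) = -(-4 + 7*(-3 + 4*3**2)) = -(-4 + 7*(-3 + 4*9)) = -(-4 + 7*(-3 + 36)) = -(-4 + 7*33) = -(-4 + 231) = -1*227 = -227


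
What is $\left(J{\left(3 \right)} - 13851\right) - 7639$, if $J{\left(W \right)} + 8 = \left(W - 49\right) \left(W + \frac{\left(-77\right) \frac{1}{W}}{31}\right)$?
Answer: $- \frac{2008606}{93} \approx -21598.0$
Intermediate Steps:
$J{\left(W \right)} = -8 + \left(-49 + W\right) \left(W - \frac{77}{31 W}\right)$ ($J{\left(W \right)} = -8 + \left(W - 49\right) \left(W + \frac{\left(-77\right) \frac{1}{W}}{31}\right) = -8 + \left(-49 + W\right) \left(W + - \frac{77}{W} \frac{1}{31}\right) = -8 + \left(-49 + W\right) \left(W - \frac{77}{31 W}\right)$)
$\left(J{\left(3 \right)} - 13851\right) - 7639 = \left(\left(- \frac{325}{31} + 3^{2} - 147 + \frac{3773}{31 \cdot 3}\right) - 13851\right) - 7639 = \left(\left(- \frac{325}{31} + 9 - 147 + \frac{3773}{31} \cdot \frac{1}{3}\right) - 13851\right) - 7639 = \left(\left(- \frac{325}{31} + 9 - 147 + \frac{3773}{93}\right) - 13851\right) - 7639 = \left(- \frac{10036}{93} - 13851\right) - 7639 = - \frac{1298179}{93} - 7639 = - \frac{2008606}{93}$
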